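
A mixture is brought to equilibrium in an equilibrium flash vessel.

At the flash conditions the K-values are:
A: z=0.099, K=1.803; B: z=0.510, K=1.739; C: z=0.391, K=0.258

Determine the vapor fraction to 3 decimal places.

ψ = 0.299

Newton–Raphson from ψ = 0.62:
  ψ = 0.620: g = -0.2258, g' = -0.898 → ψ = 0.369
  ψ = 0.369: g = -0.0418, g' = -0.618 → ψ = 0.301
  ψ = 0.301: g = -0.0012, g' = -0.585 → ψ = 0.299
Converged at ψ = 0.299.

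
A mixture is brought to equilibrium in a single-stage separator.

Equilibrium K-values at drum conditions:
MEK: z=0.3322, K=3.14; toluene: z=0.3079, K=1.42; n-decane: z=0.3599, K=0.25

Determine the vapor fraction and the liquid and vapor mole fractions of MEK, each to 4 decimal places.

Material balance + equilibrium reduce to Σ zᵢ(Kᵢ−1)/(1+ψ(Kᵢ−1)) = 0.
g(0) = ΣzᵢKᵢ − 1 = 0.5703 and g(1) = 1 − Σzᵢ/Kᵢ = -0.7622, so a root lies in (0, 1).
Newton iteration, ψ⁰ = 0.5:
  ψ = 0.5000: g = 0.01843, g' = -0.9104 → ψ = 0.5202
  ψ = 0.5202: g = -0.00011, g' = -0.9216 → ψ = 0.5201
Converged at ψ = 0.5201.
Compositions from xᵢ = zᵢ/(1+ψ(Kᵢ−1)), yᵢ = Kᵢxᵢ:
  MEK: x = 0.1572, y = 0.4936
  toluene: x = 0.2527, y = 0.3588
  n-decane: x = 0.5901, y = 0.1475

ψ = 0.5201, x_MEK = 0.1572, y_MEK = 0.4936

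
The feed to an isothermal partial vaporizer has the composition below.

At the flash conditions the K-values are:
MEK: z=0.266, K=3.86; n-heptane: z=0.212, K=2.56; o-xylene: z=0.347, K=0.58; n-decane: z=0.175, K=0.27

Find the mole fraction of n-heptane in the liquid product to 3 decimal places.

Rachford–Rice: g(β) = Σ zᵢ(Kᵢ−1)/(1+β(Kᵢ−1)) = 0.
Check two-phase: ΣzᵢKᵢ = 1.818 > 1 and Σzᵢ/Kᵢ = 1.398 > 1, so g(0) = 0.818 > 0 and g(1) = -0.398 < 0.
Newton iteration, β⁰ = 0.42:
  β = 0.420: g = 0.1842, g' = -0.922 → β = 0.620
  β = 0.620: g = 0.0121, g' = -0.839 → β = 0.634
Converged at β = 0.634.
Compositions from xᵢ = zᵢ/(1+β(Kᵢ−1)), yᵢ = Kᵢxᵢ:
  MEK: x = 0.095, y = 0.365
  n-heptane: x = 0.107, y = 0.273
  o-xylene: x = 0.473, y = 0.274
  n-decane: x = 0.326, y = 0.088

x_n-heptane = 0.107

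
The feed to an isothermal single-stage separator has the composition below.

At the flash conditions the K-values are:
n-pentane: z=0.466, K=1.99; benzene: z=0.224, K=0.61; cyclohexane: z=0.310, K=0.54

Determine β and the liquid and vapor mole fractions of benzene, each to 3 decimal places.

β = 0.541, x_benzene = 0.284, y_benzene = 0.173

Newton iteration, β⁰ = 0.55:
  β = 0.550: g = -0.0034, g' = -0.364 → β = 0.541
Converged at β = 0.541.
Compositions from xᵢ = zᵢ/(1+β(Kᵢ−1)), yᵢ = Kᵢxᵢ:
  n-pentane: x = 0.304, y = 0.604
  benzene: x = 0.284, y = 0.173
  cyclohexane: x = 0.413, y = 0.223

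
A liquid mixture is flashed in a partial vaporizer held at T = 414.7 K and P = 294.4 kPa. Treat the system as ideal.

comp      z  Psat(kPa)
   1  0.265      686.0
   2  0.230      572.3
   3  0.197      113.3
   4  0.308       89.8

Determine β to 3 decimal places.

Raoult's law: Kᵢ = Pᵢˢᵃᵗ/P = Pᵢˢᵃᵗ/294.4.
  K_1 = 686.0/294.4 = 2.33016, K_2 = 572.3/294.4 = 1.94395, K_3 = 113.3/294.4 = 0.38485, K_4 = 89.8/294.4 = 0.30503
Rachford–Rice: g(β) = Σ zᵢ(Kᵢ−1)/(1+β(Kᵢ−1)) = 0.
Feasibility: ΣzᵢKᵢ = 1.234, Σzᵢ/Kᵢ = 1.754 — both > 1, two phases present.
Iterate (Newton) starting at β = 0.59:
  β = 0.590: g = -0.2161, g' = -0.843 → β = 0.334
  β = 0.334: g = -0.0219, g' = -0.714 → β = 0.303
Converged at β = 0.303.

β = 0.303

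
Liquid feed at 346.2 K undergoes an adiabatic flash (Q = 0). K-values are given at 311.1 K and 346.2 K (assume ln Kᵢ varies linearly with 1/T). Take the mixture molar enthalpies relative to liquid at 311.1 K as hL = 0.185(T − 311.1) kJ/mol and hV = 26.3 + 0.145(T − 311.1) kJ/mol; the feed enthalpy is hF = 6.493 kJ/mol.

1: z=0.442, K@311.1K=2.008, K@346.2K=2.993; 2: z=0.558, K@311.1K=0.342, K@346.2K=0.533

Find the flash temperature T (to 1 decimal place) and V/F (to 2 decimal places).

Adiabatic flash: solve Rachford–Rice at each trial T, then check hF = ψ·hV(T) + (1−ψ)·hL(T).
  T = 311.1 K: K = (2.008, 0.342), RR gives ψ = 0.118, H_out = 3.108 kJ/mol
  T = 346.2 K: K = (2.993, 0.533), RR gives ψ = 0.666, H_out = 23.086 kJ/mol
  T = 328.6 K: K = (2.476, 0.432), RR gives ψ = 0.400, H_out = 13.475 kJ/mol
  T = 319.9 K: K = (2.238, 0.386), RR gives ψ = 0.269, H_out = 8.601 kJ/mol
  T = 315.5 K: K = (2.121, 0.364), RR gives ψ = 0.197, H_out = 5.956 kJ/mol
  T = 317.7 K: K = (2.179, 0.375), RR gives ψ = 0.233, H_out = 7.299 kJ/mol
Linear interpolation between T = 315.5 (H_out = 5.956) and T = 317.7 (H_out = 7.299) on hF = 6.493 gives T ≈ 316.4 K, at which ψ = 0.21.

T = 316.4 K, V/F = 0.21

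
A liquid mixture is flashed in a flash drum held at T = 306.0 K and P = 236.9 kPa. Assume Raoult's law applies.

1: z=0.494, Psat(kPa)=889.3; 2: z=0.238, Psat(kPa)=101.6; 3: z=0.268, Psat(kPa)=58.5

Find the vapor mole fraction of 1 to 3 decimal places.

Raoult's law: Kᵢ = Pᵢˢᵃᵗ/P = Pᵢˢᵃᵗ/236.9.
  K_1 = 889.3/236.9 = 3.75390, K_2 = 101.6/236.9 = 0.42887, K_3 = 58.5/236.9 = 0.24694
Let ψ = V/F and solve Σ zᵢ(Kᵢ−1)/(1+ψ(Kᵢ−1)) = 0.
Check two-phase: ΣzᵢKᵢ = 2.023 > 1 and Σzᵢ/Kᵢ = 1.772 > 1, so g(0) = 1.023 > 0 and g(1) = -0.772 < 0.
Iterate (Newton) starting at ψ = 0.5:
  ψ = 0.500: g = 0.0584, g' = -1.206 → ψ = 0.548
  ψ = 0.548: g = 0.0002, g' = -1.200 → ψ = 0.549
Converged at ψ = 0.549.
Compositions from xᵢ = zᵢ/(1+ψ(Kᵢ−1)), yᵢ = Kᵢxᵢ:
  1: x = 0.197, y = 0.739
  2: x = 0.347, y = 0.149
  3: x = 0.457, y = 0.113

y_1 = 0.739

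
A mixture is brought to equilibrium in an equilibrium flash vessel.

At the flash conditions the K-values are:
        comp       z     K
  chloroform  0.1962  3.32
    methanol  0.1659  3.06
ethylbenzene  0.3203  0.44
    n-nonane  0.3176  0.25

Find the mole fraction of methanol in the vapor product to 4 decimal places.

y_methanol = 0.3303

Iterate (Newton) starting at ψ = 0.5:
  ψ = 0.5000: g = -0.25116, g' = -1.0483 → ψ = 0.2604
  ψ = 0.2604: g = 0.00018, g' = -1.1222 → ψ = 0.2606
Converged at ψ = 0.2606.
Compositions from xᵢ = zᵢ/(1+ψ(Kᵢ−1)), yᵢ = Kᵢxᵢ:
  chloroform: x = 0.1223, y = 0.4060
  methanol: x = 0.1080, y = 0.3303
  ethylbenzene: x = 0.3750, y = 0.1650
  n-nonane: x = 0.3947, y = 0.0987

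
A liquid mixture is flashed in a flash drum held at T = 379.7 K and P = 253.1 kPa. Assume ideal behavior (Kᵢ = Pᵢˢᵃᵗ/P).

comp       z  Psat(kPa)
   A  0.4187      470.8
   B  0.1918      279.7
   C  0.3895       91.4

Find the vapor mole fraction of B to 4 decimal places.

y_B = 0.2056

Raoult's law: Kᵢ = Pᵢˢᵃᵗ/P = Pᵢˢᵃᵗ/253.1.
  K_A = 470.8/253.1 = 1.860134, K_B = 279.7/253.1 = 1.105097, K_C = 91.4/253.1 = 0.361122
Material balance + equilibrium reduce to Σ zᵢ(Kᵢ−1)/(1+ψ(Kᵢ−1)) = 0.
Check two-phase: ΣzᵢKᵢ = 1.1315 > 1 and Σzᵢ/Kᵢ = 1.4772 > 1, so g(0) = 0.1315 > 0 and g(1) = -0.4772 < 0.
Newton–Raphson from ψ = 0.5:
  ψ = 0.5000: g = -0.09466, g' = -0.4966 → ψ = 0.3094
  ψ = 0.3094: g = -0.00618, g' = -0.4422 → ψ = 0.2954
Converged at ψ = 0.2954.
Compositions from xᵢ = zᵢ/(1+ψ(Kᵢ−1)), yᵢ = Kᵢxᵢ:
  A: x = 0.3339, y = 0.6210
  B: x = 0.1860, y = 0.2056
  C: x = 0.4801, y = 0.1734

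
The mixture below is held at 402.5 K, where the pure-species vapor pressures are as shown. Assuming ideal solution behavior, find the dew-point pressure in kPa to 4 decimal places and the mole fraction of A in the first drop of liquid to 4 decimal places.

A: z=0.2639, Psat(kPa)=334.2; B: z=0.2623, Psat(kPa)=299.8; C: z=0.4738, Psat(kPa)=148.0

Pdew = 205.5112 kPa, x_A = 0.1623

At the dew point ψ → 1, so Σzᵢ/Kᵢ = 1 with Kᵢ = Pᵢˢᵃᵗ/P ⇒ 1/P = Σzᵢ/Pᵢˢᵃᵗ.
1/P = 0.2639/334.2 + 0.2623/299.8 + 0.4738/148.0 = 0.0048659 ⇒ P = 205.5112 kPa
xᵢ = zᵢP/Pᵢˢᵃᵗ ⇒ x_A = 0.2639·205.5112/334.2 = 0.1623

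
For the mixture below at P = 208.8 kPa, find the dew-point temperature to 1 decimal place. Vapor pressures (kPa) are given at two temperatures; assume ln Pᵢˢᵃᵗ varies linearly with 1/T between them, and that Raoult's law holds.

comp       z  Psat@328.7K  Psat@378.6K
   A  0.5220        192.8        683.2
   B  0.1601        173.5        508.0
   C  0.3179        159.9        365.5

T = 335.3 K

Dew-point temperature: Σzᵢ·P/Pᵢˢᵃᵗ(T) = 1. Interpolate ln Pᵢˢᵃᵗ = aᵢ + bᵢ/T.
  T = 328.7 K: ΣzᵢP/Pᵢˢᵃᵗ = 1.1731
  T = 378.6 K: ΣzᵢP/Pᵢˢᵃᵗ = 0.4069
  T = 353.6 K: ΣzᵢP/Pᵢˢᵃᵗ = 0.6630
  T = 341.1 K: ΣzᵢP/Pᵢˢᵃᵗ = 0.8725
  T = 334.9 K: ΣzᵢP/Pᵢˢᵃᵗ = 1.0086
  T = 338.0 K: ΣzᵢP/Pᵢˢᵃᵗ = 0.9374
  T = 336.4 K: ΣzᵢP/Pᵢˢᵃᵗ = 0.9733
Interpolating between 334.9 K and 336.4 K gives T ≈ 335.3 K.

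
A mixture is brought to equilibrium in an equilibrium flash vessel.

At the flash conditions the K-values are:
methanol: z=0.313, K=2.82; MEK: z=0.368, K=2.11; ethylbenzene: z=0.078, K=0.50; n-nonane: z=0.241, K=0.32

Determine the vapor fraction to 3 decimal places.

ψ = 0.826

Newton–Raphson from ψ = 0.5:
  ψ = 0.500: g = 0.2606, g' = -0.762 → ψ = 0.842
  ψ = 0.842: g = -0.0146, g' = -0.951 → ψ = 0.827
  ψ = 0.827: g = -0.0002, g' = -0.926 → ψ = 0.826
Converged at ψ = 0.826.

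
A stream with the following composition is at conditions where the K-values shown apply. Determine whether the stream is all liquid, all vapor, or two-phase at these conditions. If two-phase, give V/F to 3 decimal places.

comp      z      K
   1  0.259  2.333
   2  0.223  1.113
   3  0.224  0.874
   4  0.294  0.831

all vapor

ΣzᵢKᵢ = 1.293; Σzᵢ/Kᵢ = 0.921.
Since Σzᵢ/Kᵢ < 1 the mixture is above its dew point — single vapor phase.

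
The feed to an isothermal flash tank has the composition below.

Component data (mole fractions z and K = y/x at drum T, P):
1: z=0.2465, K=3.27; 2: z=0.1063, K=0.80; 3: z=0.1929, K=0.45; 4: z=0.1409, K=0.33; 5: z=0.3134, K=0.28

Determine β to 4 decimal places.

Let β = V/F and solve Σ zᵢ(Kᵢ−1)/(1+β(Kᵢ−1)) = 0.
g(0) = ΣzᵢKᵢ − 1 = 0.1121 and g(1) = 1 − Σzᵢ/Kᵢ = -1.1832, so a root lies in (0, 1).
Newton iteration, β⁰ = 0.61:
  β = 0.6100: g = -0.51125, g' = -1.0585 → β = 0.1270
  β = 0.1270: g = -0.05309, g' = -1.1096 → β = 0.0792
  β = 0.0792: g = 0.00281, g' = -1.2341 → β = 0.0814
Converged at β = 0.0815.

β = 0.0815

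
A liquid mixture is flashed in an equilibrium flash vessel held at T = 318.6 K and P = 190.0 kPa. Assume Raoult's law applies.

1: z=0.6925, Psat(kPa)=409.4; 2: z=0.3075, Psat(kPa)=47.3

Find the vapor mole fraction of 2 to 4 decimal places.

Raoult's law: Kᵢ = Pᵢˢᵃᵗ/P = Pᵢˢᵃᵗ/190.0.
  K_1 = 409.4/190.0 = 2.154737, K_2 = 47.3/190.0 = 0.248947
Material balance + equilibrium reduce to Σ zᵢ(Kᵢ−1)/(1+V/F(Kᵢ−1)) = 0.
Check two-phase: ΣzᵢKᵢ = 1.5687 > 1 and Σzᵢ/Kᵢ = 1.5566 > 1, so g(0) = 0.5687 > 0 and g(1) = -0.5566 < 0.
Iterate (Newton) starting at V/F = 0.49:
  V/F = 0.4900: g = 0.14526, g' = -0.8109 → V/F = 0.6691
  V/F = 0.6691: g = -0.01317, g' = -0.9948 → V/F = 0.6559
  V/F = 0.6559: g = -0.00015, g' = -0.9727 → V/F = 0.6557
Converged at V/F = 0.6557.
Compositions from xᵢ = zᵢ/(1+V/F(Kᵢ−1)), yᵢ = Kᵢxᵢ:
  1: x = 0.3941, y = 0.8492
  2: x = 0.6059, y = 0.1508

y_2 = 0.1508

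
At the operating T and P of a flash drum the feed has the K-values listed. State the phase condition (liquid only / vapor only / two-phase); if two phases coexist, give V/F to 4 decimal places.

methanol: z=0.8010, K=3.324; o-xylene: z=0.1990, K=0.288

ΣzᵢKᵢ = 2.7198; Σzᵢ/Kᵢ = 0.9319.
Since Σzᵢ/Kᵢ < 1 the mixture is above its dew point — single vapor phase.

vapor only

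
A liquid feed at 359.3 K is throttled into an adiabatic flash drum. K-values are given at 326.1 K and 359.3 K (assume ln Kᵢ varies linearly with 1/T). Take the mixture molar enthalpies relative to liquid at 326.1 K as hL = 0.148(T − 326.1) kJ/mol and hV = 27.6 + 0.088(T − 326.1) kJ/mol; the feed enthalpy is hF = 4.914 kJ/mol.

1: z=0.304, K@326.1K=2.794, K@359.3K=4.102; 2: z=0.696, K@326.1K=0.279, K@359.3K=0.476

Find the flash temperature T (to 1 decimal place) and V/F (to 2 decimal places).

Adiabatic flash: solve Rachford–Rice at each trial T, then check hF = ψ·hV(T) + (1−ψ)·hL(T).
  T = 326.1 K: K = (2.794, 0.279), RR gives ψ = 0.034, H_out = 0.929 kJ/mol
  T = 359.3 K: K = (4.102, 0.476), RR gives ψ = 0.356, H_out = 14.024 kJ/mol
  T = 342.7 K: K = (3.417, 0.369), RR gives ψ = 0.194, H_out = 7.617 kJ/mol
  T = 334.4 K: K = (3.098, 0.322), RR gives ψ = 0.117, H_out = 4.389 kJ/mol
  T = 338.5 K: K = (3.253, 0.345), RR gives ψ = 0.155, H_out = 6.001 kJ/mol
  T = 336.4 K: K = (3.173, 0.333), RR gives ψ = 0.136, H_out = 5.181 kJ/mol
Linear interpolation between T = 334.4 (H_out = 4.389) and T = 336.4 (H_out = 5.181) on hF = 4.914 gives T ≈ 335.7 K, at which ψ = 0.13.

T = 335.7 K, V/F = 0.13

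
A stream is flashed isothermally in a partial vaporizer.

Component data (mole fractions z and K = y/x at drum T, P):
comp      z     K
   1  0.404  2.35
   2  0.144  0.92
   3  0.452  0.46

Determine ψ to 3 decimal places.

Let ψ = V/F and solve Σ zᵢ(Kᵢ−1)/(1+ψ(Kᵢ−1)) = 0.
g(0) = ΣzᵢKᵢ − 1 = 0.290 and g(1) = 1 − Σzᵢ/Kᵢ = -0.311, so a root lies in (0, 1).
Newton–Raphson from ψ = 0.39:
  ψ = 0.390: g = 0.0362, g' = -0.528 → ψ = 0.458
  ψ = 0.458: g = 0.0005, g' = -0.515 → ψ = 0.460
Converged at ψ = 0.460.

ψ = 0.460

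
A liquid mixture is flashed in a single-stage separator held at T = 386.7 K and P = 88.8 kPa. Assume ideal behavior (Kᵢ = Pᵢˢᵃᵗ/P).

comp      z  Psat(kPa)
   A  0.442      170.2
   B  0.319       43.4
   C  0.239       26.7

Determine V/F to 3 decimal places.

Raoult's law: Kᵢ = Pᵢˢᵃᵗ/P = Pᵢˢᵃᵗ/88.8.
  K_A = 170.2/88.8 = 1.91667, K_B = 43.4/88.8 = 0.48874, K_C = 26.7/88.8 = 0.30068
Iterate (Newton) starting at V/F = 0.57:
  V/F = 0.570: g = -0.2420, g' = -0.649 → V/F = 0.197
  V/F = 0.197: g = -0.0322, g' = -0.527 → V/F = 0.136
  V/F = 0.136: g = 0.0001, g' = -0.533 → V/F = 0.137
Converged at V/F = 0.137.

V/F = 0.137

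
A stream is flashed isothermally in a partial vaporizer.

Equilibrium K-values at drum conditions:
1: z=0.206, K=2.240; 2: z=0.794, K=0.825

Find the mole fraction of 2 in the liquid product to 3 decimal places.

x_2 = 0.876

Material balance + equilibrium reduce to Σ zᵢ(Kᵢ−1)/(1+ψ(Kᵢ−1)) = 0.
Feasibility: ΣzᵢKᵢ = 1.116, Σzᵢ/Kᵢ = 1.054 — both > 1, two phases present.
Binary case is linear: z₁(K₁−1)(1+ψ(K₂−1)) + z₂(K₂−1)(1+ψ(K₁−1)) = 0
⇒ ψ = [z₁(K₁−1)+z₂(K₂−1)] / [−(K₁−1)(K₂−1)] = 0.1165/0.2170 = 0.537
Compositions from xᵢ = zᵢ/(1+ψ(Kᵢ−1)), yᵢ = Kᵢxᵢ:
  1: x = 0.124, y = 0.277
  2: x = 0.876, y = 0.723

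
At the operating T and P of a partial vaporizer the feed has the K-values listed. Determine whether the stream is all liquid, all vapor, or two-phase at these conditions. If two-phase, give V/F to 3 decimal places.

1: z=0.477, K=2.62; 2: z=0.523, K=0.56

ΣzᵢKᵢ = 1.543; Σzᵢ/Kᵢ = 1.116.
Both exceed 1, so a two-phase solution exists.
Binary case is linear: z₁(K₁−1)(1+ψ(K₂−1)) + z₂(K₂−1)(1+ψ(K₁−1)) = 0
⇒ ψ = [z₁(K₁−1)+z₂(K₂−1)] / [−(K₁−1)(K₂−1)] = 0.5426/0.7128 = 0.761

two-phase, V/F = 0.761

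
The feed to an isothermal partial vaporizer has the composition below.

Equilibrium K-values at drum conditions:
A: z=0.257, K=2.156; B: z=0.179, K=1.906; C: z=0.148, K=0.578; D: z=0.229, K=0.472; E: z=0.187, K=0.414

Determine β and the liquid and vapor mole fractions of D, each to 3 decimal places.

β = 0.300, x_D = 0.272, y_D = 0.128

Iterate (Newton) starting at β = 0.5:
  β = 0.500: g = -0.0986, g' = -0.496 → β = 0.301
  β = 0.301: g = -0.0007, g' = -0.499 → β = 0.300
Converged at β = 0.300.
Compositions from xᵢ = zᵢ/(1+β(Kᵢ−1)), yᵢ = Kᵢxᵢ:
  A: x = 0.191, y = 0.411
  B: x = 0.141, y = 0.268
  C: x = 0.169, y = 0.098
  D: x = 0.272, y = 0.128
  E: x = 0.227, y = 0.094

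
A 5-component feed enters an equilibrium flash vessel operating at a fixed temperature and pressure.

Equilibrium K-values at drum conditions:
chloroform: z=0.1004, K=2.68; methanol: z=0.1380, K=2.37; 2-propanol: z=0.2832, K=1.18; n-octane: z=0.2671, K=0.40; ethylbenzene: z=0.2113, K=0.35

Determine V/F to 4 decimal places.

V/F = 0.1720

Material balance + equilibrium reduce to Σ zᵢ(Kᵢ−1)/(1+V/F(Kᵢ−1)) = 0.
g(0) = ΣzᵢKᵢ − 1 = 0.1111 and g(1) = 1 − Σzᵢ/Kᵢ = -0.6072, so a root lies in (0, 1).
Newton iteration, V/F⁰ = 0.5:
  V/F = 0.5000: g = -0.18178, g' = -0.5748 → V/F = 0.1838
  V/F = 0.1838: g = -0.00683, g' = -0.5759 → V/F = 0.1719
  V/F = 0.1719: g = 0.00003, g' = -0.5816 → V/F = 0.1720
Converged at V/F = 0.1720.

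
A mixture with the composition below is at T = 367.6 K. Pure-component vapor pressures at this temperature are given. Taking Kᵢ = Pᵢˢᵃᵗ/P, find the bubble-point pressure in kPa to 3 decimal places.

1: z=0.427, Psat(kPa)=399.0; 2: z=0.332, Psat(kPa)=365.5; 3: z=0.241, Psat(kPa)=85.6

At the bubble point ψ → 0, so ΣzᵢKᵢ = 1 with Kᵢ = Pᵢˢᵃᵗ/P ⇒ P = ΣzᵢPᵢˢᵃᵗ.
P = 0.427·399.0 + 0.332·365.5 + 0.241·85.6 = 312.349 kPa

Pbub = 312.349 kPa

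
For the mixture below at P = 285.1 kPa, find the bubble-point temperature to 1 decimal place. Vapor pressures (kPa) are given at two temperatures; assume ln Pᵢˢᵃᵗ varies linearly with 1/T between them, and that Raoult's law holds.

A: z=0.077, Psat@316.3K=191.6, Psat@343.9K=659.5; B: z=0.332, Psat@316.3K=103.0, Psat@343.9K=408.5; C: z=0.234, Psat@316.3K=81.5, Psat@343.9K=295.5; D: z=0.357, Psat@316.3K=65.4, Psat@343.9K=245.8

T = 339.7 K

Bubble-point temperature: ΣzᵢPᵢˢᵃᵗ(T) = P. Interpolate ln Pᵢˢᵃᵗ = aᵢ + bᵢ/T.
  T = 316.3 K: ΣzᵢPᵢˢᵃᵗ = 91.37 kPa
  T = 343.9 K: ΣzᵢPᵢˢᵃᵗ = 343.30 kPa
  T = 330.1 K: ΣzᵢPᵢˢᵃᵗ = 182.02 kPa
  T = 337.0 K: ΣzᵢPᵢˢᵃᵗ = 251.58 kPa
  T = 340.4 K: ΣzᵢPᵢˢᵃᵗ = 293.68 kPa
  T = 338.7 K: ΣzᵢPᵢˢᵃᵗ = 271.92 kPa
Interpolating between 338.7 K and 340.4 K gives T ≈ 339.7 K.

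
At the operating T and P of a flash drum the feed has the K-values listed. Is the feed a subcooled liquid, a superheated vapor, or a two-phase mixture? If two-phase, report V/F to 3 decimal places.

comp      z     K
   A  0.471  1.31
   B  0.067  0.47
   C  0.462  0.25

ΣzᵢKᵢ = 0.764; Σzᵢ/Kᵢ = 2.350.
Since ΣzᵢKᵢ < 1 the mixture is below its bubble point — single liquid phase.

subcooled liquid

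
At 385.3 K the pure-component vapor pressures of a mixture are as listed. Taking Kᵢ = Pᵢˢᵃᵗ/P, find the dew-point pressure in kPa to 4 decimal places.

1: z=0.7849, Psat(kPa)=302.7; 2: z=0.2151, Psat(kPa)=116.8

At the dew point ψ → 1, so Σzᵢ/Kᵢ = 1 with Kᵢ = Pᵢˢᵃᵗ/P ⇒ 1/P = Σzᵢ/Pᵢˢᵃᵗ.
1/P = 0.7849/302.7 + 0.2151/116.8 = 0.0044346 ⇒ P = 225.4992 kPa

Pdew = 225.4992 kPa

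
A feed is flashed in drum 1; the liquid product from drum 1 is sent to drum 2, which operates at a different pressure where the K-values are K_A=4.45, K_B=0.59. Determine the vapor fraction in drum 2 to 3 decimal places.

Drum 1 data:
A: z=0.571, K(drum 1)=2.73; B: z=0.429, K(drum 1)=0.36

Drum 1:
Let ψ₁ = V/F and solve Σ zᵢ(Kᵢ−1)/(1+ψ₁(Kᵢ−1)) = 0.
g(0) = ΣzᵢKᵢ − 1 = 0.713 and g(1) = 1 − Σzᵢ/Kᵢ = -0.401, so a root lies in (0, 1).
Binary case is linear: z₁(K₁−1)(1+ψ₁(K₂−1)) + z₂(K₂−1)(1+ψ₁(K₁−1)) = 0
⇒ ψ₁ = [z₁(K₁−1)+z₂(K₂−1)] / [−(K₁−1)(K₂−1)] = 0.7133/1.1072 = 0.644
Drum-1 compositions:
  A: x = 0.270, y = 0.737
  B: x = 0.730, y = 0.263
Drum-2 feed = drum-1 liquid: z₂ = (0.2700, 0.7300).
Drum 2:
Rachford–Rice: g(ψ₂) = Σ zᵢ(Kᵢ−1)/(1+ψ₂(Kᵢ−1)) = 0.
Feasibility: ΣzᵢKᵢ = 1.632, Σzᵢ/Kᵢ = 1.298 — both > 1, two phases present.
Newton–Raphson from ψ₂ = 0.5:
  ψ₂ = 0.500: g = -0.0346, g' = -0.627 → ψ₂ = 0.445
  ψ₂ = 0.445: g = 0.0015, g' = -0.684 → ψ₂ = 0.447
Converged at ψ₂ = 0.447.
  A: x = 0.106, y = 0.473
  B: x = 0.894, y = 0.527

V/F (drum 2) = 0.447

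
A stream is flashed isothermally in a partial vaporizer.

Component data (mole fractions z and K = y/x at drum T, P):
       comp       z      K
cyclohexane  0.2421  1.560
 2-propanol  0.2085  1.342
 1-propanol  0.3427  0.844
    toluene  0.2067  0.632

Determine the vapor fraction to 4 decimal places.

ψ = 0.6350

Let ψ = V/F and solve Σ zᵢ(Kᵢ−1)/(1+ψ(Kᵢ−1)) = 0.
Check two-phase: ΣzᵢKᵢ = 1.0774 > 1 and Σzᵢ/Kᵢ = 1.0437 > 1, so g(0) = 0.0774 > 0 and g(1) = -0.0437 < 0.
Newton–Raphson from ψ = 0.5:
  ψ = 0.5000: g = 0.01561, g' = -0.1160 → ψ = 0.6346
  ψ = 0.6346: g = 0.00004, g' = -0.1157 → ψ = 0.6350
Converged at ψ = 0.6350.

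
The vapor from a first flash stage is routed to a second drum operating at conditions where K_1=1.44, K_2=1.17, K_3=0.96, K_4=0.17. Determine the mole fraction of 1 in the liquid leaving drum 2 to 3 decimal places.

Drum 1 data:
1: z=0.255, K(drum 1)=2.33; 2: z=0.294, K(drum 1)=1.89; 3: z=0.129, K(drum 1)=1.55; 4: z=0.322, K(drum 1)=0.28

x_1 (drum 2) = 0.289

Drum 1:
Iterate (Newton) starting at ψ₁ = 0.5:
  ψ₁ = 0.500: g = 0.0782, g' = -0.706 → ψ₁ = 0.611
  ψ₁ = 0.611: g = -0.0040, g' = -0.789 → ψ₁ = 0.606
Converged at ψ₁ = 0.606.
Drum-1 compositions:
  1: x = 0.141, y = 0.329
  2: x = 0.191, y = 0.361
  3: x = 0.097, y = 0.150
  4: x = 0.571, y = 0.160
Drum-2 feed = drum-1 vapor: z₂ = (0.3291, 0.3611, 0.1500, 0.1599).
Drum 2:
Let ψ₂ = V/F and solve Σ zᵢ(Kᵢ−1)/(1+ψ₂(Kᵢ−1)) = 0.
g(0) = ΣzᵢKᵢ − 1 = 0.067 and g(1) = 1 − Σzᵢ/Kᵢ = -0.634, so a root lies in (0, 1).
Newton–Raphson from ψ₂ = 0.34:
  ψ₂ = 0.340: g = -0.0070, g' = -0.272 → ψ₂ = 0.314
Converged at ψ₂ = 0.314.
  1: x = 0.289, y = 0.416
  2: x = 0.343, y = 0.401
  3: x = 0.152, y = 0.146
  4: x = 0.216, y = 0.037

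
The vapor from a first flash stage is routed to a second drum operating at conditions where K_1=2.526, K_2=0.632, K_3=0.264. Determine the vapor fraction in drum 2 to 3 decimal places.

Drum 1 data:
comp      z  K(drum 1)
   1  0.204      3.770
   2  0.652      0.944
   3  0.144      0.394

V/F (drum 2) = 0.134

Drum 1:
Material balance + equilibrium reduce to Σ zᵢ(Kᵢ−1)/(1+ψ₁(Kᵢ−1)) = 0.
g(0) = ΣzᵢKᵢ − 1 = 0.441 and g(1) = 1 − Σzᵢ/Kᵢ = -0.110, so a root lies in (0, 1).
Newton–Raphson from ψ₁ = 0.5:
  ψ₁ = 0.500: g = 0.0742, g' = -0.386 → ψ₁ = 0.692
  ψ₁ = 0.692: g = 0.0054, g' = -0.343 → ψ₁ = 0.708
Converged at ψ₁ = 0.708.
Drum-1 compositions:
  1: x = 0.069, y = 0.260
  2: x = 0.679, y = 0.641
  3: x = 0.252, y = 0.099
Drum-2 feed = drum-1 vapor: z₂ = (0.2597, 0.6409, 0.0994).
Drum 2:
Material balance + equilibrium reduce to Σ zᵢ(Kᵢ−1)/(1+ψ₂(Kᵢ−1)) = 0.
Check two-phase: ΣzᵢKᵢ = 1.087 > 1 and Σzᵢ/Kᵢ = 1.493 > 1, so g(0) = 0.087 > 0 and g(1) = -0.493 < 0.
Newton iteration, ψ₂⁰ = 0.5:
  ψ₂ = 0.500: g = -0.1799, g' = -0.460 → ψ₂ = 0.109
  ψ₂ = 0.109: g = 0.0149, g' = -0.603 → ψ₂ = 0.133
  ψ₂ = 0.133: g = 0.0003, g' = -0.580 → ψ₂ = 0.134
Converged at ψ₂ = 0.134.
  1: x = 0.216, y = 0.545
  2: x = 0.674, y = 0.426
  3: x = 0.110, y = 0.029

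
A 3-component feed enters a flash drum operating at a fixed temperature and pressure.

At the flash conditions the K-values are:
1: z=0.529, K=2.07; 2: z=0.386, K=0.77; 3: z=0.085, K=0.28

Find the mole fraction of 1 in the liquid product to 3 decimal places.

x_1 = 0.269

Let β = V/F and solve Σ zᵢ(Kᵢ−1)/(1+β(Kᵢ−1)) = 0.
g(0) = ΣzᵢKᵢ − 1 = 0.416 and g(1) = 1 − Σzᵢ/Kᵢ = -0.060, so a root lies in (0, 1).
Newton iteration, β⁰ = 0.6:
  β = 0.600: g = 0.1340, g' = -0.389 → β = 0.945
  β = 0.945: g = -0.0233, g' = -0.614 → β = 0.907
  β = 0.907: g = -0.0012, g' = -0.554 → β = 0.905
Converged at β = 0.905.
Compositions from xᵢ = zᵢ/(1+β(Kᵢ−1)), yᵢ = Kᵢxᵢ:
  1: x = 0.269, y = 0.556
  2: x = 0.487, y = 0.375
  3: x = 0.244, y = 0.068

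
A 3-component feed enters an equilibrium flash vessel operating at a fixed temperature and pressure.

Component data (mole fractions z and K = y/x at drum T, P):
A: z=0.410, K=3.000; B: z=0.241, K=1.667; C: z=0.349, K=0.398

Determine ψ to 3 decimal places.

ψ = 0.819

Newton–Raphson from ψ = 0.65:
  ψ = 0.650: g = 0.1235, g' = -0.704 → ψ = 0.826
  ψ = 0.826: g = -0.0047, g' = -0.778 → ψ = 0.820
  ψ = 0.820: g = -0.0000, g' = -0.773 → ψ = 0.819
Converged at ψ = 0.819.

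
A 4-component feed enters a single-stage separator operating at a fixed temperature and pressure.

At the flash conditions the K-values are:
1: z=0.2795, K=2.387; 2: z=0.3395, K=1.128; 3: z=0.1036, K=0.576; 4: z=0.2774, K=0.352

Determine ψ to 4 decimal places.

Rachford–Rice: g(ψ) = Σ zᵢ(Kᵢ−1)/(1+ψ(Kᵢ−1)) = 0.
Check two-phase: ΣzᵢKᵢ = 1.2074 > 1 and Σzᵢ/Kᵢ = 1.3860 > 1, so g(0) = 0.2074 > 0 and g(1) = -0.3860 < 0.
Newton–Raphson from ψ = 0.39:
  ψ = 0.3900: g = -0.00021, g' = -0.4668 → ψ = 0.3896
Converged at ψ = 0.3896.

ψ = 0.3896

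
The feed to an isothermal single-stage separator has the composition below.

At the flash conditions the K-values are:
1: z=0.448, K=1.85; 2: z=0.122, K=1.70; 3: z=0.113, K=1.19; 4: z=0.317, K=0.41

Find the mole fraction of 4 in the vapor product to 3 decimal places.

Material balance + equilibrium reduce to Σ zᵢ(Kᵢ−1)/(1+ψ(Kᵢ−1)) = 0.
g(0) = ΣzᵢKᵢ − 1 = 0.301 and g(1) = 1 − Σzᵢ/Kᵢ = -0.182, so a root lies in (0, 1).
Newton iteration, ψ⁰ = 0.65:
  ψ = 0.650: g = 0.0197, g' = -0.456 → ψ = 0.693
  ψ = 0.693: g = -0.0004, g' = -0.474 → ψ = 0.692
Converged at ψ = 0.692.
Compositions from xᵢ = zᵢ/(1+ψ(Kᵢ−1)), yᵢ = Kᵢxᵢ:
  1: x = 0.282, y = 0.522
  2: x = 0.082, y = 0.140
  3: x = 0.100, y = 0.119
  4: x = 0.536, y = 0.220

y_4 = 0.220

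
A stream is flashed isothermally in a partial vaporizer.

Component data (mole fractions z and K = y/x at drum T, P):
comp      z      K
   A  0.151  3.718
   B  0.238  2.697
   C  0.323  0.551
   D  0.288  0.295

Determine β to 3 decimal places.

β = 0.375

Rachford–Rice: g(β) = Σ zᵢ(Kᵢ−1)/(1+β(Kᵢ−1)) = 0.
g(0) = ΣzᵢKᵢ − 1 = 0.466 and g(1) = 1 − Σzᵢ/Kᵢ = -0.691, so a root lies in (0, 1).
Newton–Raphson from β = 0.57:
  β = 0.570: g = -0.1681, g' = -0.866 → β = 0.376
  β = 0.376: g = -0.0012, g' = -0.888 → β = 0.375
Converged at β = 0.375.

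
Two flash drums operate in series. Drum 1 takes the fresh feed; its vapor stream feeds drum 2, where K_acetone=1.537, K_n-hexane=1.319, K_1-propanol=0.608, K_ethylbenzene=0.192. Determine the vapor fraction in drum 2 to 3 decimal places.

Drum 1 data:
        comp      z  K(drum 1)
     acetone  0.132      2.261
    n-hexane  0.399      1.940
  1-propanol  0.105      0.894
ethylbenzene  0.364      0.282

V/F (drum 2) = 0.480

Drum 1:
Material balance + equilibrium reduce to Σ zᵢ(Kᵢ−1)/(1+ψ₁(Kᵢ−1)) = 0.
Feasibility: ΣzᵢKᵢ = 1.269, Σzᵢ/Kᵢ = 1.672 — both > 1, two phases present.
Newton iteration, ψ₁⁰ = 0.5:
  ψ₁ = 0.500: g = -0.0622, g' = -0.700 → ψ₁ = 0.411
  ψ₁ = 0.411: g = -0.0023, g' = -0.653 → ψ₁ = 0.408
Converged at ψ₁ = 0.408.
Drum-1 compositions:
  acetone: x = 0.087, y = 0.197
  n-hexane: x = 0.288, y = 0.560
  1-propanol: x = 0.110, y = 0.098
  ethylbenzene: x = 0.515, y = 0.145
Drum-2 feed = drum-1 vapor: z₂ = (0.1971, 0.5596, 0.0981, 0.1451).
Drum 2:
Rachford–Rice: g(ψ₂) = Σ zᵢ(Kᵢ−1)/(1+ψ₂(Kᵢ−1)) = 0.
Check two-phase: ΣzᵢKᵢ = 1.129 > 1 and Σzᵢ/Kᵢ = 1.470 > 1, so g(0) = 0.129 > 0 and g(1) = -0.470 < 0.
Newton–Raphson from ψ₂ = 0.52:
  ψ₂ = 0.520: g = -0.0146, g' = -0.382 → ψ₂ = 0.482
  ψ₂ = 0.482: g = -0.0005, g' = -0.356 → ψ₂ = 0.480
Converged at ψ₂ = 0.480.
  acetone: x = 0.157, y = 0.241
  n-hexane: x = 0.485, y = 0.640
  1-propanol: x = 0.121, y = 0.073
  ethylbenzene: x = 0.237, y = 0.046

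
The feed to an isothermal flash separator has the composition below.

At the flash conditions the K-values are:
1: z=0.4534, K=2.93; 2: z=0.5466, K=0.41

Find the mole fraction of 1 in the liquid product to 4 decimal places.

x_1 = 0.2341

Let ψ = V/F and solve Σ zᵢ(Kᵢ−1)/(1+ψ(Kᵢ−1)) = 0.
g(0) = ΣzᵢKᵢ − 1 = 0.5526 and g(1) = 1 − Σzᵢ/Kᵢ = -0.4879, so a root lies in (0, 1).
Binary case is linear: z₁(K₁−1)(1+ψ(K₂−1)) + z₂(K₂−1)(1+ψ(K₁−1)) = 0
⇒ ψ = [z₁(K₁−1)+z₂(K₂−1)] / [−(K₁−1)(K₂−1)] = 0.55257/1.13870 = 0.4853
Compositions from xᵢ = zᵢ/(1+ψ(Kᵢ−1)), yᵢ = Kᵢxᵢ:
  1: x = 0.2341, y = 0.6860
  2: x = 0.7659, y = 0.3140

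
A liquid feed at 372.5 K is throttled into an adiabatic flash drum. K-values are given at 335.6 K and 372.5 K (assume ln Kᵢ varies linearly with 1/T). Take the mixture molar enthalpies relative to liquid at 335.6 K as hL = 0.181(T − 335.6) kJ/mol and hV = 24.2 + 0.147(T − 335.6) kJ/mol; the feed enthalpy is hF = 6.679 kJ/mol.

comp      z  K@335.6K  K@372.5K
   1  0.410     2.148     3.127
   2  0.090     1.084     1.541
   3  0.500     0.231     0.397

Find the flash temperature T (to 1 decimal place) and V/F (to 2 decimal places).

T = 343.5 K, V/F = 0.22

Adiabatic flash: solve Rachford–Rice at each trial T, then check hF = ψ·hV(T) + (1−ψ)·hL(T).
  T = 335.6 K: K = (2.148, 1.084, 0.231), RR gives ψ = 0.117, H_out = 2.829 kJ/mol
  T = 372.5 K: K = (3.127, 1.541, 0.397), RR gives ψ = 0.536, H_out = 18.971 kJ/mol
  T = 354.1 K: K = (2.618, 1.305, 0.307), RR gives ψ = 0.340, H_out = 11.360 kJ/mol
  T = 344.9 K: K = (2.379, 1.193, 0.268), RR gives ψ = 0.237, H_out = 7.336 kJ/mol
  T = 340.2 K: K = (2.261, 1.137, 0.249), RR gives ψ = 0.179, H_out = 5.132 kJ/mol
  T = 342.5 K: K = (2.318, 1.164, 0.258), RR gives ψ = 0.208, H_out = 6.227 kJ/mol
Linear interpolation between T = 342.5 (H_out = 6.227) and T = 344.9 (H_out = 7.336) on hF = 6.679 gives T ≈ 343.5 K, at which ψ = 0.22.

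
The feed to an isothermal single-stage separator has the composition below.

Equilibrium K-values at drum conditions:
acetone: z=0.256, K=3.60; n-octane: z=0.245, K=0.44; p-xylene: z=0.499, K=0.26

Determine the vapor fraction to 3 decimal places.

Newton iteration, ψ⁰ = 0.5:
  ψ = 0.500: g = -0.4873, g' = -1.164 → ψ = 0.081
  ψ = 0.081: g = 0.0128, g' = -1.573 → ψ = 0.089
  ψ = 0.089: g = 0.0001, g' = -1.538 → ψ = 0.090
Converged at ψ = 0.090.

ψ = 0.090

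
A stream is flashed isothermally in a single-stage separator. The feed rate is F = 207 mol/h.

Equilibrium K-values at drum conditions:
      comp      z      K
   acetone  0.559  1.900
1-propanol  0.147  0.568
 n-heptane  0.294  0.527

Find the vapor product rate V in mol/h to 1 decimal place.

V = 150.3 mol/h

Let β = V/F and solve Σ zᵢ(Kᵢ−1)/(1+β(Kᵢ−1)) = 0.
g(0) = ΣzᵢKᵢ − 1 = 0.301 and g(1) = 1 − Σzᵢ/Kᵢ = -0.111, so a root lies in (0, 1).
Newton–Raphson from β = 0.5:
  β = 0.500: g = 0.0838, g' = -0.373 → β = 0.725
  β = 0.725: g = 0.0004, g' = -0.376 → β = 0.726
Converged at β = 0.726.
Then V = β·F = 0.7259·207 = 150.3 mol/h and L = F − V = 56.7 mol/h.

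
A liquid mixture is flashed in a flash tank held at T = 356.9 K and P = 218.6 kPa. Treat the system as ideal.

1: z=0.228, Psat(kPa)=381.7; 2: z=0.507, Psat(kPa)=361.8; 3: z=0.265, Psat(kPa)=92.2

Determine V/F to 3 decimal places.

Raoult's law: Kᵢ = Pᵢˢᵃᵗ/P = Pᵢˢᵃᵗ/218.6.
  K_1 = 381.7/218.6 = 1.74611, K_2 = 361.8/218.6 = 1.65508, K_3 = 92.2/218.6 = 0.42177
Iterate (Newton) starting at V/F = 0.62:
  V/F = 0.620: g = 0.1136, g' = -0.385 → V/F = 0.915
  V/F = 0.915: g = -0.0169, g' = -0.530 → V/F = 0.884
  V/F = 0.884: g = -0.0004, g' = -0.504 → V/F = 0.883
Converged at V/F = 0.883.

V/F = 0.883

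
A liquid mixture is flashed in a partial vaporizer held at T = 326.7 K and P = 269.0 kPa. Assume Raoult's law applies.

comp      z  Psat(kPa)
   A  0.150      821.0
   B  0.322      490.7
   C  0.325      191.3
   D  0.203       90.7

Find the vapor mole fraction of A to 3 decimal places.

Raoult's law: Kᵢ = Pᵢˢᵃᵗ/P = Pᵢˢᵃᵗ/269.0.
  K_A = 821.0/269.0 = 3.05204, K_B = 490.7/269.0 = 1.82416, K_C = 191.3/269.0 = 0.71115, K_D = 90.7/269.0 = 0.33717
Let ψ = V/F and solve Σ zᵢ(Kᵢ−1)/(1+ψ(Kᵢ−1)) = 0.
Feasibility: ΣzᵢKᵢ = 1.345, Σzᵢ/Kᵢ = 1.285 — both > 1, two phases present.
Newton–Raphson from ψ = 0.5:
  ψ = 0.500: g = 0.0289, g' = -0.500 → ψ = 0.558
Converged at ψ = 0.558.
Compositions from xᵢ = zᵢ/(1+ψ(Kᵢ−1)), yᵢ = Kᵢxᵢ:
  A: x = 0.070, y = 0.213
  B: x = 0.221, y = 0.402
  C: x = 0.387, y = 0.276
  D: x = 0.322, y = 0.109

y_A = 0.213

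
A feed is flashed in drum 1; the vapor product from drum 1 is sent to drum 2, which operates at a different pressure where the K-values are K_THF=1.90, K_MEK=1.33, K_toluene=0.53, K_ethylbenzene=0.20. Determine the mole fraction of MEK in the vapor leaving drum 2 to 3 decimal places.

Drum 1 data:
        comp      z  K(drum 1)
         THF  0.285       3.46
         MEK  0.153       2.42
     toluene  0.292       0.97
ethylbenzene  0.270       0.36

y_MEK (drum 2) = 0.224

Drum 1:
Rachford–Rice: g(ψ₁) = Σ zᵢ(Kᵢ−1)/(1+ψ₁(Kᵢ−1)) = 0.
Check two-phase: ΣzᵢKᵢ = 1.737 > 1 and Σzᵢ/Kᵢ = 1.197 > 1, so g(0) = 0.737 > 0 and g(1) = -0.197 < 0.
Iterate (Newton) starting at ψ₁ = 0.5:
  ψ₁ = 0.500: g = 0.1784, g' = -0.692 → ψ₁ = 0.758
  ψ₁ = 0.758: g = 0.0048, g' = -0.699 → ψ₁ = 0.765
Converged at ψ₁ = 0.765.
Drum-1 compositions:
  THF: x = 0.099, y = 0.342
  MEK: x = 0.073, y = 0.177
  toluene: x = 0.299, y = 0.290
  ethylbenzene: x = 0.529, y = 0.190
Drum-2 feed = drum-1 vapor: z₂ = (0.3422, 0.1775, 0.2899, 0.1904).
Drum 2:
Let ψ₂ = V/F and solve Σ zᵢ(Kᵢ−1)/(1+ψ₂(Kᵢ−1)) = 0.
Feasibility: ΣzᵢKᵢ = 1.078, Σzᵢ/Kᵢ = 1.813 — both > 1, two phases present.
Newton iteration, ψ₂⁰ = 0.65:
  ψ₂ = 0.650: g = -0.2710, g' = -0.785 → ψ₂ = 0.305
  ψ₂ = 0.305: g = -0.0656, g' = -0.487 → ψ₂ = 0.170
  ψ₂ = 0.170: g = -0.0019, g' = -0.465 → ψ₂ = 0.166
Converged at ψ₂ = 0.166.
  THF: x = 0.298, y = 0.566
  MEK: x = 0.168, y = 0.224
  toluene: x = 0.314, y = 0.167
  ethylbenzene: x = 0.220, y = 0.044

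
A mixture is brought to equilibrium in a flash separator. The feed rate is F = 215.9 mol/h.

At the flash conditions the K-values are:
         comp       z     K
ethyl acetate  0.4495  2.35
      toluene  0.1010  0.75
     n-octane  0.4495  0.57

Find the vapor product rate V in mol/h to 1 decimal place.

Material balance + equilibrium reduce to Σ zᵢ(Kᵢ−1)/(1+ψ(Kᵢ−1)) = 0.
g(0) = ΣzᵢKᵢ − 1 = 0.3883 and g(1) = 1 − Σzᵢ/Kᵢ = -0.1145, so a root lies in (0, 1).
Newton iteration, ψ⁰ = 0.5:
  ψ = 0.5000: g = 0.08720, g' = -0.4351 → ψ = 0.7004
  ψ = 0.7004: g = 0.00470, g' = -0.3959 → ψ = 0.7123
Converged at ψ = 0.7123.
Then V = ψ·F = 0.7123·215.9 = 153.8 mol/h and L = F − V = 62.1 mol/h.

V = 153.8 mol/h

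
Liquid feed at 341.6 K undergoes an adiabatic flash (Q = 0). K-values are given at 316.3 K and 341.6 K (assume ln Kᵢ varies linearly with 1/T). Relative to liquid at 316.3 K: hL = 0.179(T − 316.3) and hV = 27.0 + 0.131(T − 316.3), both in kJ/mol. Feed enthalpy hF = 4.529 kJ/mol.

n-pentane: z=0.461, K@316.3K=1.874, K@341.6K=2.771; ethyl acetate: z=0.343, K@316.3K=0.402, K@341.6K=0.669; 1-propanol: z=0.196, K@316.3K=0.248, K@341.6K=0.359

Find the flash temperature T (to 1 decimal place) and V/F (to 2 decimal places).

Adiabatic flash: solve Rachford–Rice at each trial T, then check hF = ψ·hV(T) + (1−ψ)·hL(T).
  T = 316.3 K: K = (1.874, 0.402, 0.248), RR gives ψ = 0.088, H_out = 2.366 kJ/mol
  T = 341.6 K: K = (2.771, 0.669, 0.359), RR gives ψ = 0.682, H_out = 22.112 kJ/mol
  T = 329.0 K: K = (2.298, 0.524, 0.301), RR gives ψ = 0.403, H_out = 12.912 kJ/mol
  T = 322.6 K: K = (2.078, 0.460, 0.273), RR gives ψ = 0.255, H_out = 7.935 kJ/mol
  T = 319.5 K: K = (1.976, 0.431, 0.261), RR gives ψ = 0.177, H_out = 5.312 kJ/mol
  T = 317.9 K: K = (1.924, 0.416, 0.254), RR gives ψ = 0.133, H_out = 3.874 kJ/mol
Linear interpolation between T = 317.9 (H_out = 3.874) and T = 319.5 (H_out = 5.312) on hF = 4.529 gives T ≈ 318.6 K, at which ψ = 0.15.

T = 318.6 K, V/F = 0.15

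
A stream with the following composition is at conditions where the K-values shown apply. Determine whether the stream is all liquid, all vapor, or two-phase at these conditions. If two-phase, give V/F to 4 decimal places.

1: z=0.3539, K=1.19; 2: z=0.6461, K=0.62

ΣzᵢKᵢ = 0.8217; Σzᵢ/Kᵢ = 1.3395.
Since ΣzᵢKᵢ < 1 the mixture is below its bubble point — single liquid phase.

all liquid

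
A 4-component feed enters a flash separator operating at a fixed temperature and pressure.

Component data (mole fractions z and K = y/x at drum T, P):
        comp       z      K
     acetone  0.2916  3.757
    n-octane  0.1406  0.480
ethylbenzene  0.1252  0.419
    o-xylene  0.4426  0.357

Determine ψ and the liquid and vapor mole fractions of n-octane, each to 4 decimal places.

Let ψ = V/F and solve Σ zᵢ(Kᵢ−1)/(1+ψ(Kᵢ−1)) = 0.
g(0) = ΣzᵢKᵢ − 1 = 0.3735 and g(1) = 1 − Σzᵢ/Kᵢ = -0.9091, so a root lies in (0, 1).
Newton iteration, ψ⁰ = 0.5:
  ψ = 0.5000: g = -0.28276, g' = -0.9427 → ψ = 0.2000
  ψ = 0.2000: g = 0.02766, g' = -1.2632 → ψ = 0.2219
  ψ = 0.2219: g = 0.00064, g' = -1.2064 → ψ = 0.2225
Converged at ψ = 0.2225.
Compositions from xᵢ = zᵢ/(1+ψ(Kᵢ−1)), yᵢ = Kᵢxᵢ:
  acetone: x = 0.1807, y = 0.6791
  n-octane: x = 0.1590, y = 0.0763
  ethylbenzene: x = 0.1438, y = 0.0602
  o-xylene: x = 0.5165, y = 0.1844

ψ = 0.2225, x_n-octane = 0.1590, y_n-octane = 0.0763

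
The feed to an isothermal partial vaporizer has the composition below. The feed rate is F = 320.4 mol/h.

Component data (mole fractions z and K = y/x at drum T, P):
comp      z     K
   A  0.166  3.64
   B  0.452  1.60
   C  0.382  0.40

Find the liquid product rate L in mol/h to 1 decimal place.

Iterate (Newton) starting at V/F = 0.5:
  V/F = 0.500: g = 0.0701, g' = -0.592 → V/F = 0.618
Converged at V/F = 0.618.
Then V = V/F·F = 0.6182·320.4 = 198.1 mol/h and L = F − V = 122.3 mol/h.

L = 122.3 mol/h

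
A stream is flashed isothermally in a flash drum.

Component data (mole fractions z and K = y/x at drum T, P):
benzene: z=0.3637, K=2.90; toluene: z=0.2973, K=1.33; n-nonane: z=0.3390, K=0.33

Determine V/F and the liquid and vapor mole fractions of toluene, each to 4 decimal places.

Material balance + equilibrium reduce to Σ zᵢ(Kᵢ−1)/(1+V/F(Kᵢ−1)) = 0.
g(0) = ΣzᵢKᵢ − 1 = 0.5620 and g(1) = 1 − Σzᵢ/Kᵢ = -0.3762, so a root lies in (0, 1).
Newton iteration, V/F⁰ = 0.5:
  V/F = 0.5000: g = 0.09704, g' = -0.7133 → V/F = 0.6361
  V/F = 0.6361: g = -0.00182, g' = -0.7534 → V/F = 0.6336
Converged at V/F = 0.6336.
Compositions from xᵢ = zᵢ/(1+V/F(Kᵢ−1)), yᵢ = Kᵢxᵢ:
  benzene: x = 0.1650, y = 0.4786
  toluene: x = 0.2459, y = 0.3270
  n-nonane: x = 0.5891, y = 0.1944

V/F = 0.6336, x_toluene = 0.2459, y_toluene = 0.3270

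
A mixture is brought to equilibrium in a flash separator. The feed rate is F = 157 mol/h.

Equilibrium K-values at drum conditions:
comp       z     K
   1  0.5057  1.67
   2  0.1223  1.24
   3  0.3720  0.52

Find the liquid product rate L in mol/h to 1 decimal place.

Rachford–Rice: g(β) = Σ zᵢ(Kᵢ−1)/(1+β(Kᵢ−1)) = 0.
g(0) = ΣzᵢKᵢ − 1 = 0.1896 and g(1) = 1 − Σzᵢ/Kᵢ = -0.1168, so a root lies in (0, 1).
Iterate (Newton) starting at β = 0.64:
  β = 0.6400: g = 0.00484, g' = -0.2951 → β = 0.6564
  β = 0.6564: g = -0.00002, g' = -0.2975 → β = 0.6563
Converged at β = 0.6563.
Then V = β·F = 0.6563·157 = 103.0 mol/h and L = F − V = 54.0 mol/h.

L = 54.0 mol/h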